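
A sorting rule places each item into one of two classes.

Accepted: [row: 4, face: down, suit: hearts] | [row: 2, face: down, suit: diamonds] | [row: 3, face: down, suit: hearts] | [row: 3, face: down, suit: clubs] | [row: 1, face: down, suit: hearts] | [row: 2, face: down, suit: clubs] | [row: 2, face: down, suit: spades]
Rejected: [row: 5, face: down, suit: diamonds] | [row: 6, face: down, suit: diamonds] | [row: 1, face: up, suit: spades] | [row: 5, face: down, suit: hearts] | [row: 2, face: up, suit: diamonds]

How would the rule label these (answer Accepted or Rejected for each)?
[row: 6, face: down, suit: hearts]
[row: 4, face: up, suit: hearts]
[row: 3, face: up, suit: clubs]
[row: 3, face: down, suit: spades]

The rule appears to be: face is down AND row ≤ 4.
[row: 6, face: down, suit: hearts] — face is down, row = 6, hence Rejected. [row: 4, face: up, suit: hearts] — face is up, row = 4, hence Rejected. [row: 3, face: up, suit: clubs] — face is up, row = 3, hence Rejected. [row: 3, face: down, suit: spades] — face is down, row = 3, hence Accepted.

Rejected, Rejected, Rejected, Accepted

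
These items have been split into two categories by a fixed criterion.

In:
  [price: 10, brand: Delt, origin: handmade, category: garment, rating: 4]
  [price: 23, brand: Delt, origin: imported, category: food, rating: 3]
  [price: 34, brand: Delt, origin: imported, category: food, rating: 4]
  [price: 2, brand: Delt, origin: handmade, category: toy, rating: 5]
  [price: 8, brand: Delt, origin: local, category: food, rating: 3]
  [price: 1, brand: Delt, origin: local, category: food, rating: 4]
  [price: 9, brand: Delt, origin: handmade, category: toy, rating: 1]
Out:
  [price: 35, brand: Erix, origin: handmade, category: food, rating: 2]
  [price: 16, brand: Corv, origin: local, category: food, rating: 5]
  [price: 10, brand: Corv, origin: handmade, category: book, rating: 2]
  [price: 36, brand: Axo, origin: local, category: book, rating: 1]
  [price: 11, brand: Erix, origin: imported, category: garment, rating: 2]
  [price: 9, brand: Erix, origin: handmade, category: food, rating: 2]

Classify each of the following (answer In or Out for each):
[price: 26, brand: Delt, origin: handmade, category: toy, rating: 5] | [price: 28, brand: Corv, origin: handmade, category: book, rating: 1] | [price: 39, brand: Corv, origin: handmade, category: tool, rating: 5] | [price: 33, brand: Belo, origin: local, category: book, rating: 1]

In, Out, Out, Out

The simplest hypothesis consistent with all the labels is: brand is Delt.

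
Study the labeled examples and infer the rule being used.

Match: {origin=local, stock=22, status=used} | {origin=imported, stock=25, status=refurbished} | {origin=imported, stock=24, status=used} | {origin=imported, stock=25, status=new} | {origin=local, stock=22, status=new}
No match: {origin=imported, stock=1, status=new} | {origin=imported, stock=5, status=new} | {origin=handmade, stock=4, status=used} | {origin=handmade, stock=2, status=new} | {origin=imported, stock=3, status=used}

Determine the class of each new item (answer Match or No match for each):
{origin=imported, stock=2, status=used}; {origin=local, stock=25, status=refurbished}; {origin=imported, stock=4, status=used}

No match, Match, No match

The common property of the 'Match' items is: stock ≥ 22. No 'No match' item has it.
{origin=imported, stock=2, status=used}: stock = 2 — does not pass, so No match.
{origin=local, stock=25, status=refurbished}: stock = 25 — satisfies this, so Match.
{origin=imported, stock=4, status=used}: stock = 4 — does not pass, so No match.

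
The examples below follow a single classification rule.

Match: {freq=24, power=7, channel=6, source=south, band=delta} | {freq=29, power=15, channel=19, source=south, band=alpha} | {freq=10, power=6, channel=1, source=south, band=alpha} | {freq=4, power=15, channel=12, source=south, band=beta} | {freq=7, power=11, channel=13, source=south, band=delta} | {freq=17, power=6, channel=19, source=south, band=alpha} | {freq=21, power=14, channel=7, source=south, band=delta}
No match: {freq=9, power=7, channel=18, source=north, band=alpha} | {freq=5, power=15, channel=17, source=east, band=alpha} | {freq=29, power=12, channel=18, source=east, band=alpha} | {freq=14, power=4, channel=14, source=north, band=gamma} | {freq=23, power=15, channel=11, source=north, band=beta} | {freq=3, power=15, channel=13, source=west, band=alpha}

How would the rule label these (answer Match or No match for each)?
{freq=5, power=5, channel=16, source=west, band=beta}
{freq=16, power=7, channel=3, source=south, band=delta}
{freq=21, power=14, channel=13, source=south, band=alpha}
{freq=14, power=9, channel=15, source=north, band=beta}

One predicate separates the groups cleanly: source is south.
{freq=5, power=5, channel=16, source=west, band=beta}: No match (source is west). {freq=16, power=7, channel=3, source=south, band=delta}: Match (source is south). {freq=21, power=14, channel=13, source=south, band=alpha}: Match (source is south). {freq=14, power=9, channel=15, source=north, band=beta}: No match (source is north).

No match, Match, Match, No match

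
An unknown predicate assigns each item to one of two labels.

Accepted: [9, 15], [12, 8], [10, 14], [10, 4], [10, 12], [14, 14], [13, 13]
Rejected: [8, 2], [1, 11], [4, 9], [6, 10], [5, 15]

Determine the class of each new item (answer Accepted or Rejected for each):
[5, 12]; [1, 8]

The common property of the 'Accepted' items is: first ≥ 9. No 'Rejected' item has it.

Rejected, Rejected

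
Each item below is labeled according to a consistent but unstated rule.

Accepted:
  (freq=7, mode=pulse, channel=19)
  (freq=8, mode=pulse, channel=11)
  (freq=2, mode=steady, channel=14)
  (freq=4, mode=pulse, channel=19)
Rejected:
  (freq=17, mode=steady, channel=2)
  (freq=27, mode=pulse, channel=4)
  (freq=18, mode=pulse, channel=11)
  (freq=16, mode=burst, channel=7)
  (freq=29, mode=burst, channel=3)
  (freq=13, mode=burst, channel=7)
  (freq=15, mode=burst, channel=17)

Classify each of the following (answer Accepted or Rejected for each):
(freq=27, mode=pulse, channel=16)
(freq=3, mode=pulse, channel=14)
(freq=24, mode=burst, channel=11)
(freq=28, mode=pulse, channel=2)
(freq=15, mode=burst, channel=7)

Rejected, Accepted, Rejected, Rejected, Rejected

One predicate separates the groups cleanly: freq ≤ 8.
(freq=27, mode=pulse, channel=16) → freq = 27 → Rejected. (freq=3, mode=pulse, channel=14) → freq = 3 → Accepted. (freq=24, mode=burst, channel=11) → freq = 24 → Rejected. (freq=28, mode=pulse, channel=2) → freq = 28 → Rejected. (freq=15, mode=burst, channel=7) → freq = 15 → Rejected.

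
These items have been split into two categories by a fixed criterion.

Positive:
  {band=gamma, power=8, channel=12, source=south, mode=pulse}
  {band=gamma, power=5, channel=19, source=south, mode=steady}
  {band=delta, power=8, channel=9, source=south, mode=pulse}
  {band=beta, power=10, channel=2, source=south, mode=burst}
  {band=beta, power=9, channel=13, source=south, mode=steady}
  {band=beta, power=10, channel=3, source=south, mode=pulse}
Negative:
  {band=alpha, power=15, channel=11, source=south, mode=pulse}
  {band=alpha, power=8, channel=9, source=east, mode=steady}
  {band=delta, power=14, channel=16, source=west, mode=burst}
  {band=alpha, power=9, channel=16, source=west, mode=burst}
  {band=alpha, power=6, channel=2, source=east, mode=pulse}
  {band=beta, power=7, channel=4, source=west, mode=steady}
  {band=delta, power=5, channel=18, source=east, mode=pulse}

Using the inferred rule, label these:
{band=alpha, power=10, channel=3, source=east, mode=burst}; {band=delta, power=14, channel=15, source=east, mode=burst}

Every 'Positive' example satisfies: source is south AND power ≤ 10. None of the 'Negative' examples do.

Negative, Negative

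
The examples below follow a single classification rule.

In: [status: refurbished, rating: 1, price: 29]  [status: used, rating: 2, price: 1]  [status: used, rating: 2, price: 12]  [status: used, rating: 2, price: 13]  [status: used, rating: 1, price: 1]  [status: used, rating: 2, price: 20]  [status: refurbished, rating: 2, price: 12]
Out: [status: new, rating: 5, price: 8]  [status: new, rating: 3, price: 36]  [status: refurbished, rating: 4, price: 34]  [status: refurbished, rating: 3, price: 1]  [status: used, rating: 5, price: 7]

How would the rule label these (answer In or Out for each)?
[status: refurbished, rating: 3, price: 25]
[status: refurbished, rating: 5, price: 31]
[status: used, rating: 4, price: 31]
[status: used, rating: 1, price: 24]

Out, Out, Out, In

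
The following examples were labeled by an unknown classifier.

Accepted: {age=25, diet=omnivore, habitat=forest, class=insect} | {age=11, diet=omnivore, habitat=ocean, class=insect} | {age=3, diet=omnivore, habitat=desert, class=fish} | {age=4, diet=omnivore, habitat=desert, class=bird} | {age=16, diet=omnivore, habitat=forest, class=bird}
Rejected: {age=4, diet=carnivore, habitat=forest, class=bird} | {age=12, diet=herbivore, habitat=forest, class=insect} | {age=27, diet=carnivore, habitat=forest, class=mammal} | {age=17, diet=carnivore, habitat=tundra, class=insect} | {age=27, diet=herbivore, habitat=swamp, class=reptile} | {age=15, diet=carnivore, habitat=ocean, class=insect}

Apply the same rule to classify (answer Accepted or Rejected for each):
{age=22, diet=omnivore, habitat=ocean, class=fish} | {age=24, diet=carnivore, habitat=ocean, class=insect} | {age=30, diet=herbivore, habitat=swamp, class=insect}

Accepted, Rejected, Rejected

The simplest hypothesis consistent with all the labels is: diet is omnivore.
{age=22, diet=omnivore, habitat=ocean, class=fish} → diet is omnivore → Accepted.
{age=24, diet=carnivore, habitat=ocean, class=insect} → diet is carnivore → Rejected.
{age=30, diet=herbivore, habitat=swamp, class=insect} → diet is herbivore → Rejected.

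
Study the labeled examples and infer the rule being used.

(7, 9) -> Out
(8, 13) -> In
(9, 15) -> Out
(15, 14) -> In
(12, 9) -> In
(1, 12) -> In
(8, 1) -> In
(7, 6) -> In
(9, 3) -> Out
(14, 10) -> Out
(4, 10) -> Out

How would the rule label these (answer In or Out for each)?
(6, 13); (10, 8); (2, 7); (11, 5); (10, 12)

In, Out, In, Out, Out

The distinguishing property — sum is odd — holds for all the 'In' cases and none of the 'Out' cases.
(6, 13): 6+13 = 19 — qualifies, so In. (10, 8): 10+8 = 18 — doesn't match, so Out. (2, 7): 2+7 = 9 — qualifies, so In. (11, 5): 11+5 = 16 — doesn't match, so Out. (10, 12): 10+12 = 22 — doesn't match, so Out.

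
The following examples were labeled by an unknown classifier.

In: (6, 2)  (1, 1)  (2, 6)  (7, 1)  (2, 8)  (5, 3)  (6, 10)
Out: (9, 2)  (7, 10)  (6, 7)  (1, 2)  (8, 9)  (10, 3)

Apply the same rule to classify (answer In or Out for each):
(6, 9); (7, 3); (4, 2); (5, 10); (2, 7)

Out, In, In, Out, Out

Comparing the two groups points to one rule — sum is even.
(6, 9): 6+9 = 15, fails the rule → Out.
(7, 3): 7+3 = 10, satisfies this → In.
(4, 2): 4+2 = 6, satisfies this → In.
(5, 10): 5+10 = 15, fails the rule → Out.
(2, 7): 2+7 = 9, fails the rule → Out.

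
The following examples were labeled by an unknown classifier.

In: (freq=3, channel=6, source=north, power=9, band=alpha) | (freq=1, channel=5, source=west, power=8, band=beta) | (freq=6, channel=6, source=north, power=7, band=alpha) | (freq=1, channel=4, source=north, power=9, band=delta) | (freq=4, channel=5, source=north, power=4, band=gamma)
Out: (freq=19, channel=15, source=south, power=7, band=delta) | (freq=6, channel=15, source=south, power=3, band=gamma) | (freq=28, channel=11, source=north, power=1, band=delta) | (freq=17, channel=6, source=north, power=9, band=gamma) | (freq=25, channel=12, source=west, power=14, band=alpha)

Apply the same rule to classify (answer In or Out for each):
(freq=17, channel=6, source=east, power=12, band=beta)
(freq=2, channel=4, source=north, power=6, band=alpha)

The classifier is using: freq ≤ 6 AND power ≥ 4.

Out, In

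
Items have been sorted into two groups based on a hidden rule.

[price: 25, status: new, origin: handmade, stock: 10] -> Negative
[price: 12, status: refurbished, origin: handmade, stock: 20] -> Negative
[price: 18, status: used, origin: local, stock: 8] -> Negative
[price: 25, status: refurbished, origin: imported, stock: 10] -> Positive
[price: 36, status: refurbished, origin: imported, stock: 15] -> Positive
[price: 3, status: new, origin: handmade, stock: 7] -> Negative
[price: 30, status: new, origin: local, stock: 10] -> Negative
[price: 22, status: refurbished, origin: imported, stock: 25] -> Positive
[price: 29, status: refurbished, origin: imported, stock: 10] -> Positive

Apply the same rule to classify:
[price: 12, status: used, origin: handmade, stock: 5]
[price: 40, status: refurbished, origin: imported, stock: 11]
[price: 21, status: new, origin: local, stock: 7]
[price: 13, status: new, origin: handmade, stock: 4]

A rule that fits every label: origin is imported — true of each 'Positive' example, false of each 'Negative' one.
[price: 12, status: used, origin: handmade, stock: 5]: Negative (origin is handmade).
[price: 40, status: refurbished, origin: imported, stock: 11]: Positive (origin is imported).
[price: 21, status: new, origin: local, stock: 7]: Negative (origin is local).
[price: 13, status: new, origin: handmade, stock: 4]: Negative (origin is handmade).

Negative, Positive, Negative, Negative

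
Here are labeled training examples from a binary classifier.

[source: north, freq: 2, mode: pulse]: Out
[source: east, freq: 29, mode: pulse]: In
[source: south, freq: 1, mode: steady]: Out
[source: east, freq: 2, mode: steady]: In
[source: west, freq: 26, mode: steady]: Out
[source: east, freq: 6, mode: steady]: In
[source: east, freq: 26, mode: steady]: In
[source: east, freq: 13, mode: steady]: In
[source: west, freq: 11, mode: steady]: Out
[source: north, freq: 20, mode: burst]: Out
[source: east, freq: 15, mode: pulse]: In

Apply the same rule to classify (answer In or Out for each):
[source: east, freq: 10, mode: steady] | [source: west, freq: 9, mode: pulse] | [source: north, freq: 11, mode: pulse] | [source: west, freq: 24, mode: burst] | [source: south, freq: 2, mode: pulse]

The classifier is using: source is east.
[source: east, freq: 10, mode: steady]: In (source is east).
[source: west, freq: 9, mode: pulse]: Out (source is west).
[source: north, freq: 11, mode: pulse]: Out (source is north).
[source: west, freq: 24, mode: burst]: Out (source is west).
[source: south, freq: 2, mode: pulse]: Out (source is south).

In, Out, Out, Out, Out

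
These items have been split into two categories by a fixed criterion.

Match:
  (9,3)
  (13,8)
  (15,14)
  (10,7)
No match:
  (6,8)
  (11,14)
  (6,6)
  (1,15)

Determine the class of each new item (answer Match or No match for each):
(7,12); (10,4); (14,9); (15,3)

All 'Match' examples share one property — first > second — and every 'No match' example lacks it.
(7,12) → 7 < 12 → No match. (10,4) → 10 > 4 → Match. (14,9) → 14 > 9 → Match. (15,3) → 15 > 3 → Match.

No match, Match, Match, Match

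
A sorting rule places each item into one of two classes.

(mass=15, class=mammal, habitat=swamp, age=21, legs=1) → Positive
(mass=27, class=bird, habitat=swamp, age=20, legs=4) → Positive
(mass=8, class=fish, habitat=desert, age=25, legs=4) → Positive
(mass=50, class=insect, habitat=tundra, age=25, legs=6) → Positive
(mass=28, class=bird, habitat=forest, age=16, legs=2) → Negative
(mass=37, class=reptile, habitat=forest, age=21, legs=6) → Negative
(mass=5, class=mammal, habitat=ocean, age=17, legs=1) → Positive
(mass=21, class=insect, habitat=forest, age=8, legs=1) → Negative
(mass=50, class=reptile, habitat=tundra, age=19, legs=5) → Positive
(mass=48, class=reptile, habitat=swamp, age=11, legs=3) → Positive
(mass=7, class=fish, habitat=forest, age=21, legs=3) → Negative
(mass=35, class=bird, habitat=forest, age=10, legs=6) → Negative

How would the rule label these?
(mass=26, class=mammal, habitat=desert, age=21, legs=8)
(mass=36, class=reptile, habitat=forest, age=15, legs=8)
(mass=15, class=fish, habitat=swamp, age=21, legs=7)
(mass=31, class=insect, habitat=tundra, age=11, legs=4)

Positive, Negative, Positive, Positive

One predicate separates the groups cleanly: habitat is not forest.
(mass=26, class=mammal, habitat=desert, age=21, legs=8): Positive (habitat is desert).
(mass=36, class=reptile, habitat=forest, age=15, legs=8): Negative (habitat is forest).
(mass=15, class=fish, habitat=swamp, age=21, legs=7): Positive (habitat is swamp).
(mass=31, class=insect, habitat=tundra, age=11, legs=4): Positive (habitat is tundra).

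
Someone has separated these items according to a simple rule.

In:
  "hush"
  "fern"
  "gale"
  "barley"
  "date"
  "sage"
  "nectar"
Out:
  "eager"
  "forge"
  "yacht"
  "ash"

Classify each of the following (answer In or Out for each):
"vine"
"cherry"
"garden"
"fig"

In, In, In, Out

The distinguishing property — even length — holds for all the 'In' cases and none of the 'Out' cases.
"vine": length 4 — satisfies this, so In. "cherry": length 6 — satisfies this, so In. "garden": length 6 — satisfies this, so In. "fig": length 3 — doesn't match, so Out.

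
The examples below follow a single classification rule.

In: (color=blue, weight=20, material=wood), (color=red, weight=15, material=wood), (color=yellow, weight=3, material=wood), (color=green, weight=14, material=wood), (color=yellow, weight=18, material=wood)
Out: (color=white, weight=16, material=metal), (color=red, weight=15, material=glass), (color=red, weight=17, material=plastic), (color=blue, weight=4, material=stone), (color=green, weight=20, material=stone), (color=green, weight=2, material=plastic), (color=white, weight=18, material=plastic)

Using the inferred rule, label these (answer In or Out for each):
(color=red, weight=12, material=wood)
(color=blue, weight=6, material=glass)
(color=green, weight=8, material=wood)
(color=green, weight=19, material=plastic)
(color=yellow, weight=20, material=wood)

In, Out, In, Out, In

Comparing the two groups points to one rule — material is wood.
(color=red, weight=12, material=wood): material is wood — has this property, so In.
(color=blue, weight=6, material=glass): material is glass — fails the rule, so Out.
(color=green, weight=8, material=wood): material is wood — has this property, so In.
(color=green, weight=19, material=plastic): material is plastic — fails the rule, so Out.
(color=yellow, weight=20, material=wood): material is wood — has this property, so In.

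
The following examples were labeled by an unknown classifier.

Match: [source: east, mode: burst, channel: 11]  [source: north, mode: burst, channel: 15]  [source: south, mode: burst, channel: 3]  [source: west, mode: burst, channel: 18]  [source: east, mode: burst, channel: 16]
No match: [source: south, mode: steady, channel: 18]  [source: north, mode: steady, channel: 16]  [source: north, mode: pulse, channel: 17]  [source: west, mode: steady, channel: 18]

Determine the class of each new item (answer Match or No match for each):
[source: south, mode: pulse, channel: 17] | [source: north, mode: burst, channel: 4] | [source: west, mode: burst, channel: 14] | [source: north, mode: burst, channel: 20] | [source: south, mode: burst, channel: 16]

No match, Match, Match, Match, Match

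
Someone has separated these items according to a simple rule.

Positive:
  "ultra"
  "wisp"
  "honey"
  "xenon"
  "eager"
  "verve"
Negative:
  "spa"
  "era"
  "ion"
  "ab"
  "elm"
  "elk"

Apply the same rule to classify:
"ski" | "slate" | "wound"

Every 'Positive' example satisfies: length ≥ 4. None of the 'Negative' examples do.
"ski": length 3 — doesn't match, so Negative.
"slate": length 5 — satisfies this, so Positive.
"wound": length 5 — satisfies this, so Positive.

Negative, Positive, Positive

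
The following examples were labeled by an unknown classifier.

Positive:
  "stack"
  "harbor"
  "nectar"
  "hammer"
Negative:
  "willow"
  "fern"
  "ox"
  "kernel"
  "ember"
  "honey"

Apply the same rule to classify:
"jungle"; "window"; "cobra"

Negative, Negative, Positive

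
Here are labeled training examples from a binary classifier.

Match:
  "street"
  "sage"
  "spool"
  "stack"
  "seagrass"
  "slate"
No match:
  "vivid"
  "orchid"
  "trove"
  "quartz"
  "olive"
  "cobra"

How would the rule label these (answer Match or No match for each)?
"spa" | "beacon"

Match, No match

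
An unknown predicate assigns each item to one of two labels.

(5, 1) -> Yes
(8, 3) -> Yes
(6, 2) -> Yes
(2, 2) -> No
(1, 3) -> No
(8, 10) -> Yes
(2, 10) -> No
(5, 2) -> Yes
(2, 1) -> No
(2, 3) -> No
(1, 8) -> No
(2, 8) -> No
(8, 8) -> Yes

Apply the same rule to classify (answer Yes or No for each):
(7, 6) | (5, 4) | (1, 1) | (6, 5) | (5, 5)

The rule appears to be: first ≥ 3.
(7, 6): first 7, has this property → Yes. (5, 4): first 5, has this property → Yes. (1, 1): first 1, doesn't qualify → No. (6, 5): first 6, has this property → Yes. (5, 5): first 5, has this property → Yes.

Yes, Yes, No, Yes, Yes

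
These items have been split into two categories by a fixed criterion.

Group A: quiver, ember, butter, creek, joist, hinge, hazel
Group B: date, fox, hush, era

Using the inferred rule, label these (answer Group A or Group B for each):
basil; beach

Group A, Group A

Every 'Group A' example satisfies: length ≥ 5. None of the 'Group B' examples do.
basil: length 5 — meets the rule, so Group A.
beach: length 5 — meets the rule, so Group A.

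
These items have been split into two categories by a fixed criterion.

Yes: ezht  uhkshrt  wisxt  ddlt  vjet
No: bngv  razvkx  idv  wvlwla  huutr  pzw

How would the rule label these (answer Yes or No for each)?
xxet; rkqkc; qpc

Yes, No, No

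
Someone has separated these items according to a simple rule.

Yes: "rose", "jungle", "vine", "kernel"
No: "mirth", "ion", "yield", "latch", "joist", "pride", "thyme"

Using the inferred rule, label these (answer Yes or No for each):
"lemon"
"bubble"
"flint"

No, Yes, No

The classifier is using: even length.
"lemon": No (length 5).
"bubble": Yes (length 6).
"flint": No (length 5).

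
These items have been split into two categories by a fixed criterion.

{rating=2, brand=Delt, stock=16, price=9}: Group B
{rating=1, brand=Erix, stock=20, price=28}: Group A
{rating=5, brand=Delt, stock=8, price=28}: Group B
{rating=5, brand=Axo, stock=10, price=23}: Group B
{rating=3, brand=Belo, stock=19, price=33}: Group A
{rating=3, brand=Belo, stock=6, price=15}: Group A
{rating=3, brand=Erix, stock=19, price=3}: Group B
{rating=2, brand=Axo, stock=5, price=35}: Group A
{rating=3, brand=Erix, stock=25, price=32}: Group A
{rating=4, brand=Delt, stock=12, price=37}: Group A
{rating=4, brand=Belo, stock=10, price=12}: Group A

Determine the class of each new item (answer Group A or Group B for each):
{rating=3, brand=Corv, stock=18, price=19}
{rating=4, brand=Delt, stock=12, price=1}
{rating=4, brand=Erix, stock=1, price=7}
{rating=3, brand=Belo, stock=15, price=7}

All 'Group A' examples share one property — rating ≤ 4 AND price ≥ 12 — and every 'Group B' example lacks it.
{rating=3, brand=Corv, stock=18, price=19}: rating = 3, price = 19 — satisfies this, so Group A. {rating=4, brand=Delt, stock=12, price=1}: rating = 4, price = 1 — fails the rule, so Group B. {rating=4, brand=Erix, stock=1, price=7}: rating = 4, price = 7 — fails the rule, so Group B. {rating=3, brand=Belo, stock=15, price=7}: rating = 3, price = 7 — fails the rule, so Group B.

Group A, Group B, Group B, Group B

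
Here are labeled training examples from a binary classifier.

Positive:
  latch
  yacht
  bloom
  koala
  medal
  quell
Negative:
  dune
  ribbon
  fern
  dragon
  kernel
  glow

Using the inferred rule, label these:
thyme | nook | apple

Rule: odd length. This holds for each 'Positive' example and fails for each 'Negative' one.
Positive: thyme, since length 5.
Negative: nook, since length 4.
Positive: apple, since length 5.

Positive, Negative, Positive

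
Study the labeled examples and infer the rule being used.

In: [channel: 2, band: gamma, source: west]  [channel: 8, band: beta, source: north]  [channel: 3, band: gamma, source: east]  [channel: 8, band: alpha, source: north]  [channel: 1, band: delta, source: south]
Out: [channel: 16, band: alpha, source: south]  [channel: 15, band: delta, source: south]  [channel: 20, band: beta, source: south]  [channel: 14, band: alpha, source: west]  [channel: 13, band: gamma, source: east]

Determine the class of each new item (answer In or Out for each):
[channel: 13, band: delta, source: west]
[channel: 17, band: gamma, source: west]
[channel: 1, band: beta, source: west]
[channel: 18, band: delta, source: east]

Out, Out, In, Out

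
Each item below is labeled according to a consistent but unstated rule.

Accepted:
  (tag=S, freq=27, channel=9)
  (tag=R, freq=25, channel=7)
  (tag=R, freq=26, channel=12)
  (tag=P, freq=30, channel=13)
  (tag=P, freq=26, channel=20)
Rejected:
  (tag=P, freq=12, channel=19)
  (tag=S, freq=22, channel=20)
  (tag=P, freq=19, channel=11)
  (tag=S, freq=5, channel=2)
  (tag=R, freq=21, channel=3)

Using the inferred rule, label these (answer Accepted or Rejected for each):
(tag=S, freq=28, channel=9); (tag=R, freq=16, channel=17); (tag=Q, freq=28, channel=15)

Accepted, Rejected, Accepted

One predicate separates the groups cleanly: freq ≥ 25.
(tag=S, freq=28, channel=9) → freq = 28 → Accepted. (tag=R, freq=16, channel=17) → freq = 16 → Rejected. (tag=Q, freq=28, channel=15) → freq = 28 → Accepted.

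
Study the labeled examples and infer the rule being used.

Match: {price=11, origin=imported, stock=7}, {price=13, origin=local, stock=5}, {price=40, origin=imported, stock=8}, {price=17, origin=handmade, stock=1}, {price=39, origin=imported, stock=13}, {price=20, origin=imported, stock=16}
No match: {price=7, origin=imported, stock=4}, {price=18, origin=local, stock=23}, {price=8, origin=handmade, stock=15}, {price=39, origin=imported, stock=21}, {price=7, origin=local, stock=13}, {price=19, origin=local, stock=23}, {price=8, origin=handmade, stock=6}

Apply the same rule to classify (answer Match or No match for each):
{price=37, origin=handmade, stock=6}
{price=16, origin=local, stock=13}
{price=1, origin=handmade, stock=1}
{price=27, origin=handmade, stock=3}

All 'Match' examples share one property — price ≥ 11 AND stock ≤ 16 — and every 'No match' example lacks it.

Match, Match, No match, Match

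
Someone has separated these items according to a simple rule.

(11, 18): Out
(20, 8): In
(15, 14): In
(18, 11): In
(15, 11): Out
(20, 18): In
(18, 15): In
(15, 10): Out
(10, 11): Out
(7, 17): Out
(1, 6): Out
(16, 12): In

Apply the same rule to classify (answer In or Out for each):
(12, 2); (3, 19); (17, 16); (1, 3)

Out, Out, In, Out

All 'In' examples share one property — first > second AND sum ≥ 28 — and every 'Out' example lacks it.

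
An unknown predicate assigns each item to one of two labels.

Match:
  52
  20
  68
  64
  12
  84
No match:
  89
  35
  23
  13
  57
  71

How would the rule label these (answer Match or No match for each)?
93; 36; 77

One predicate separates the groups cleanly: even.
93: 93 is odd, does not pass → No match. 36: 36 is even, checks out → Match. 77: 77 is odd, does not pass → No match.

No match, Match, No match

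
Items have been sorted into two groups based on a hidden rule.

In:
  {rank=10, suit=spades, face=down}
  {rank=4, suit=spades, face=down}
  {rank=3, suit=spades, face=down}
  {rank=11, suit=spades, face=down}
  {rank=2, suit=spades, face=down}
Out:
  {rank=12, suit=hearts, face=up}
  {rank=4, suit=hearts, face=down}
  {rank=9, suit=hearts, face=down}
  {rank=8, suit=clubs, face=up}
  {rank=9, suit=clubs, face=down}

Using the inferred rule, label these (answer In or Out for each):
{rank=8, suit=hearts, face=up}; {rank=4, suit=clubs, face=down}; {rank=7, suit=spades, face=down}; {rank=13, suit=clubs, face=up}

The rule appears to be: suit is spades.

Out, Out, In, Out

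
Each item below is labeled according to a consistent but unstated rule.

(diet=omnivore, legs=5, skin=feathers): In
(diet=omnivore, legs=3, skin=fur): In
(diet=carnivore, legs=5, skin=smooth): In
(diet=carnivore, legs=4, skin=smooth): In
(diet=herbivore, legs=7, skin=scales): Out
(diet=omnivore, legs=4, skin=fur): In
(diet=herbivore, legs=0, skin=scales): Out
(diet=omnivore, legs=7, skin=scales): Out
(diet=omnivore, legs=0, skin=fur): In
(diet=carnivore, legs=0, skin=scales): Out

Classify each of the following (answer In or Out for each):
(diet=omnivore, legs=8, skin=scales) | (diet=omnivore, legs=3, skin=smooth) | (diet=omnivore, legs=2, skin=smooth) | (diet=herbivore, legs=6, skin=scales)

The pattern is that an item is 'In' exactly when: skin is not scales.
(diet=omnivore, legs=8, skin=scales): skin is scales, doesn't qualify → Out. (diet=omnivore, legs=3, skin=smooth): skin is smooth, has this property → In. (diet=omnivore, legs=2, skin=smooth): skin is smooth, has this property → In. (diet=herbivore, legs=6, skin=scales): skin is scales, doesn't qualify → Out.

Out, In, In, Out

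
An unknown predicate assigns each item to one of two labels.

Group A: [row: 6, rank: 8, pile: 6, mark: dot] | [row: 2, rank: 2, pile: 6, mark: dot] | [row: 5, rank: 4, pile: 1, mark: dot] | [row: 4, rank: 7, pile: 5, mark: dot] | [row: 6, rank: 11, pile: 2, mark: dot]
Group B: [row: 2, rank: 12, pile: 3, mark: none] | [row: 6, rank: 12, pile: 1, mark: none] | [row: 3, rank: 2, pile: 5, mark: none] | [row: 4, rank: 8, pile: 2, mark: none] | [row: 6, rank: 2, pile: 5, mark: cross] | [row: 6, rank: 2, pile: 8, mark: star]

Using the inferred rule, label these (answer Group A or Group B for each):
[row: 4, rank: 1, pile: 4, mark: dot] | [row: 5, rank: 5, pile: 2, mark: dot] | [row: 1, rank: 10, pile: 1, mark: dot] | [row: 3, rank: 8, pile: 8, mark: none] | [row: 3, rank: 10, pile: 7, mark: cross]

Group A, Group A, Group A, Group B, Group B

'Group A' ⟺ mark is dot.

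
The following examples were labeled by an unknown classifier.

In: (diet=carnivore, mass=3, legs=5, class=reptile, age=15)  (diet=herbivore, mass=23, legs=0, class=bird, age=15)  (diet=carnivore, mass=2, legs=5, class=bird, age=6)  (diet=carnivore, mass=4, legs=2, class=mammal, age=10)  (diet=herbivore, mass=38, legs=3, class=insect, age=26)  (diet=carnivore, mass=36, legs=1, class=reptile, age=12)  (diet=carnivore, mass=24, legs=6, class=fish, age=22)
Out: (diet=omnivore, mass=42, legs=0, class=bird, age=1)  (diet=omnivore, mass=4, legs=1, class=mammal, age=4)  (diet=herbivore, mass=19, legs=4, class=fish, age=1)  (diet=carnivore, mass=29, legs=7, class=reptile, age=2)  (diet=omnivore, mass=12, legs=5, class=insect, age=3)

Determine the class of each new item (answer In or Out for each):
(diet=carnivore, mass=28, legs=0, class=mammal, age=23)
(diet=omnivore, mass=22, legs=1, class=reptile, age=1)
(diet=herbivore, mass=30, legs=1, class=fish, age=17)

'In' ⟺ age ≥ 6.
(diet=carnivore, mass=28, legs=0, class=mammal, age=23) → age = 23 → In. (diet=omnivore, mass=22, legs=1, class=reptile, age=1) → age = 1 → Out. (diet=herbivore, mass=30, legs=1, class=fish, age=17) → age = 17 → In.

In, Out, In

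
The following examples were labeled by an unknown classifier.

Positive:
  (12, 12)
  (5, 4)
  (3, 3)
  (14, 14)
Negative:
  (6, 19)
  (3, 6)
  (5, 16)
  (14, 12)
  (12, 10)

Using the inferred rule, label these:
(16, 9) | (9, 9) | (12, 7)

The pattern is that an item is 'Positive' exactly when: |first − second| ≤ 1.

Negative, Positive, Negative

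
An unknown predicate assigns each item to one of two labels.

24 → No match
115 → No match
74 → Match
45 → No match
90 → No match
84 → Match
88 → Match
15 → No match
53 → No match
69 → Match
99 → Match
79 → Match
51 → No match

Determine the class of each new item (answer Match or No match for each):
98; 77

Match, Match

A rule that fits every label: digit sum ≥ 10 — true of each 'Match' example, false of each 'No match' one.
98: digit sum 9+8 = 17 — satisfies this, so Match.
77: digit sum 7+7 = 14 — satisfies this, so Match.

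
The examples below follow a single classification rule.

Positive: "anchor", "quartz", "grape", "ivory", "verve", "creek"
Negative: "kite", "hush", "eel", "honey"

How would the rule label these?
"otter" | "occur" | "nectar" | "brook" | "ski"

Positive, Positive, Positive, Positive, Negative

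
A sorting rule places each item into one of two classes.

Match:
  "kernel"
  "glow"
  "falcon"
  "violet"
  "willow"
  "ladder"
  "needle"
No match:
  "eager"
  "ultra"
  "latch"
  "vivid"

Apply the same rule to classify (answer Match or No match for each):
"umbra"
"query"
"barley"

No match, No match, Match

Checking candidate rules against both groups, what survives is: even length.
No match: "umbra", since length 5. No match: "query", since length 5. Match: "barley", since length 6.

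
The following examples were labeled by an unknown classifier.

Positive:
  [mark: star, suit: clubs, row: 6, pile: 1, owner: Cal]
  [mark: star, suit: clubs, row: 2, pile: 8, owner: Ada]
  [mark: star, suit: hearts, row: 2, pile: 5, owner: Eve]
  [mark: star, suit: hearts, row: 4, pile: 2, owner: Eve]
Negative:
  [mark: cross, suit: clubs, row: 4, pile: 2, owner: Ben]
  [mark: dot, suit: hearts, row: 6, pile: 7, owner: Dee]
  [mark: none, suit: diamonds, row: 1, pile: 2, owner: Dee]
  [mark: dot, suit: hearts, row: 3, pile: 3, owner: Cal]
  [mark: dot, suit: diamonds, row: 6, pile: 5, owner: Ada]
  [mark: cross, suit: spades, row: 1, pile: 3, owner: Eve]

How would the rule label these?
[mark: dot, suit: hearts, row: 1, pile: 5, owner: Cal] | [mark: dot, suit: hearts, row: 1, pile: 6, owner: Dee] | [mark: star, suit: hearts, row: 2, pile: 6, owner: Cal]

Comparing the two groups points to one rule — mark is star.
[mark: dot, suit: hearts, row: 1, pile: 5, owner: Cal]: Negative (mark is dot). [mark: dot, suit: hearts, row: 1, pile: 6, owner: Dee]: Negative (mark is dot). [mark: star, suit: hearts, row: 2, pile: 6, owner: Cal]: Positive (mark is star).

Negative, Negative, Positive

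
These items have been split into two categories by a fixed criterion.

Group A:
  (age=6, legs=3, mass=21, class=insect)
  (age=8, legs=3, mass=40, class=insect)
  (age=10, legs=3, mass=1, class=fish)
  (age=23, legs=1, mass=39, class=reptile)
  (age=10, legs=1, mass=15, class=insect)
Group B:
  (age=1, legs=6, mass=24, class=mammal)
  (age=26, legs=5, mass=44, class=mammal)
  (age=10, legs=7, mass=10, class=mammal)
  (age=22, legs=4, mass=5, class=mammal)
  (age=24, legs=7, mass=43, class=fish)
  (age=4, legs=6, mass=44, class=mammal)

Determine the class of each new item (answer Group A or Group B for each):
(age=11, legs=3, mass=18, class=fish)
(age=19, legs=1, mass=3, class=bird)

Group A, Group A

All 'Group A' examples share one property — legs ≤ 3 — and every 'Group B' example lacks it.
Group A: (age=11, legs=3, mass=18, class=fish), since legs = 3.
Group A: (age=19, legs=1, mass=3, class=bird), since legs = 1.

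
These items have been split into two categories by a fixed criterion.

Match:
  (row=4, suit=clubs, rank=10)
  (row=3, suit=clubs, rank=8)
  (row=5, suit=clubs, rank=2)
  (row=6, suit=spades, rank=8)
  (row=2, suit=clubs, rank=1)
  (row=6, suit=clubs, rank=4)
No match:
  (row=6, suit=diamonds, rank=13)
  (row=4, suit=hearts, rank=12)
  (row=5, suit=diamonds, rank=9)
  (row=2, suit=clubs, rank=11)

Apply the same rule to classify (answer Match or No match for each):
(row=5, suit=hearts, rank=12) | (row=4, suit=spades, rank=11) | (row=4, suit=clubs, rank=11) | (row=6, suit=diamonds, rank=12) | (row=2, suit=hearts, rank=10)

No match, No match, No match, No match, Match

A rule that fits every label: rank ≤ 8 OR rank = 10 — true of each 'Match' example, false of each 'No match' one.
(row=5, suit=hearts, rank=12) — rank = 12, hence No match. (row=4, suit=spades, rank=11) — rank = 11, hence No match. (row=4, suit=clubs, rank=11) — rank = 11, hence No match. (row=6, suit=diamonds, rank=12) — rank = 12, hence No match. (row=2, suit=hearts, rank=10) — rank = 10, hence Match.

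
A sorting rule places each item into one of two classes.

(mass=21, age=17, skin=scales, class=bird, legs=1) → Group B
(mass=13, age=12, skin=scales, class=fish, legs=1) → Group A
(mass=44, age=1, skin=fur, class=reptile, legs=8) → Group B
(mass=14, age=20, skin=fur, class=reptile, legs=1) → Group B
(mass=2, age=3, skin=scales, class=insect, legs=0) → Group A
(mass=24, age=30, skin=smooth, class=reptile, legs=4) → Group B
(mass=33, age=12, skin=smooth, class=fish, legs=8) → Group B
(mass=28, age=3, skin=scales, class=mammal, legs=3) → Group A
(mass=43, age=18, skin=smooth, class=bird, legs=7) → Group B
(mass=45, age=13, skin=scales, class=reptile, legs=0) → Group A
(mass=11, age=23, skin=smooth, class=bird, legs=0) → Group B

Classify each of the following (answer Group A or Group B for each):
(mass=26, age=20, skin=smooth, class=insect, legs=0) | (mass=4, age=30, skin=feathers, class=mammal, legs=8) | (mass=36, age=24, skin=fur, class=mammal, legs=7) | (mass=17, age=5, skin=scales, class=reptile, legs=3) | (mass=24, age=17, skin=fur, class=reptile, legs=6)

The common property of the 'Group A' items is: skin is scales AND age ≤ 13. No 'Group B' item has it.
(mass=26, age=20, skin=smooth, class=insect, legs=0): Group B (skin is smooth, age = 20). (mass=4, age=30, skin=feathers, class=mammal, legs=8): Group B (skin is feathers, age = 30). (mass=36, age=24, skin=fur, class=mammal, legs=7): Group B (skin is fur, age = 24). (mass=17, age=5, skin=scales, class=reptile, legs=3): Group A (skin is scales, age = 5). (mass=24, age=17, skin=fur, class=reptile, legs=6): Group B (skin is fur, age = 17).

Group B, Group B, Group B, Group A, Group B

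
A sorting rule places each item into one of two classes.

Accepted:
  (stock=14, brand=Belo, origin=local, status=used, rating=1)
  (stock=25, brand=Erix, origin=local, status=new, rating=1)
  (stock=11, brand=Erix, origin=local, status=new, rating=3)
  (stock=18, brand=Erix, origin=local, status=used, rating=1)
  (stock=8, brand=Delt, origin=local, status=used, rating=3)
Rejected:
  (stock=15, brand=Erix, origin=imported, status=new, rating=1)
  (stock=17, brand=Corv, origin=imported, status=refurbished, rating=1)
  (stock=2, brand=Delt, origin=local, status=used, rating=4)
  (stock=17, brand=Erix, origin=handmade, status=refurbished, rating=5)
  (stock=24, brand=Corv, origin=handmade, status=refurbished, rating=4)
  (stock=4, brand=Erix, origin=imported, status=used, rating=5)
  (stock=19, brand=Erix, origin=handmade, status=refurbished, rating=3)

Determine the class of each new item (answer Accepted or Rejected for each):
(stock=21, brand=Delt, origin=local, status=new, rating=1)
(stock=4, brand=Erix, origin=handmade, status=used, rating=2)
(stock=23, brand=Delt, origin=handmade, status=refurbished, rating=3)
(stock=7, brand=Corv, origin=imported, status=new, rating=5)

The classifier is using: origin is local AND stock ≥ 4.
(stock=21, brand=Delt, origin=local, status=new, rating=1): origin is local, stock = 21, fits → Accepted.
(stock=4, brand=Erix, origin=handmade, status=used, rating=2): origin is handmade, stock = 4, lacks this property → Rejected.
(stock=23, brand=Delt, origin=handmade, status=refurbished, rating=3): origin is handmade, stock = 23, lacks this property → Rejected.
(stock=7, brand=Corv, origin=imported, status=new, rating=5): origin is imported, stock = 7, lacks this property → Rejected.

Accepted, Rejected, Rejected, Rejected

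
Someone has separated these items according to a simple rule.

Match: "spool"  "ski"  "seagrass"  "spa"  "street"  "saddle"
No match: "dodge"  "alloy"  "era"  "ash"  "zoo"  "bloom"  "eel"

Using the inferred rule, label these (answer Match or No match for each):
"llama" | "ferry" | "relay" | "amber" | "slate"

Checking candidate rules against both groups, what survives is: starts with 's'.

No match, No match, No match, No match, Match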